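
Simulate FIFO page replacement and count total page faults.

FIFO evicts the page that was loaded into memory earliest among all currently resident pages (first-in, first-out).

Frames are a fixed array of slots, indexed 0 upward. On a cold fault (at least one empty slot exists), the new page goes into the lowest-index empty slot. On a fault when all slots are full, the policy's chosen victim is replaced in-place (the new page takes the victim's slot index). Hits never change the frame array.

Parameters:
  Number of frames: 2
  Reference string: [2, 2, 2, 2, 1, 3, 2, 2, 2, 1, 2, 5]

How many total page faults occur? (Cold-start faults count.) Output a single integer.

Answer: 6

Derivation:
Step 0: ref 2 → FAULT, frames=[2,-]
Step 1: ref 2 → HIT, frames=[2,-]
Step 2: ref 2 → HIT, frames=[2,-]
Step 3: ref 2 → HIT, frames=[2,-]
Step 4: ref 1 → FAULT, frames=[2,1]
Step 5: ref 3 → FAULT (evict 2), frames=[3,1]
Step 6: ref 2 → FAULT (evict 1), frames=[3,2]
Step 7: ref 2 → HIT, frames=[3,2]
Step 8: ref 2 → HIT, frames=[3,2]
Step 9: ref 1 → FAULT (evict 3), frames=[1,2]
Step 10: ref 2 → HIT, frames=[1,2]
Step 11: ref 5 → FAULT (evict 2), frames=[1,5]
Total faults: 6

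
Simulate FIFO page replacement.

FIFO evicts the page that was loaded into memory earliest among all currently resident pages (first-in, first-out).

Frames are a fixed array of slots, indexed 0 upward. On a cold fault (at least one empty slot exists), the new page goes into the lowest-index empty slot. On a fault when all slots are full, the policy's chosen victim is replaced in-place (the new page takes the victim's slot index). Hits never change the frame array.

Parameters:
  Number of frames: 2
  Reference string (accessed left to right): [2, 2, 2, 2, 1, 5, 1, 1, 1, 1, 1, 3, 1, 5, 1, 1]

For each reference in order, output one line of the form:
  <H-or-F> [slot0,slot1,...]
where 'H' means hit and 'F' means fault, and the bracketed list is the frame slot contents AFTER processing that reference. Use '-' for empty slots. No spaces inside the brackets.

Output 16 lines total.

F [2,-]
H [2,-]
H [2,-]
H [2,-]
F [2,1]
F [5,1]
H [5,1]
H [5,1]
H [5,1]
H [5,1]
H [5,1]
F [5,3]
F [1,3]
F [1,5]
H [1,5]
H [1,5]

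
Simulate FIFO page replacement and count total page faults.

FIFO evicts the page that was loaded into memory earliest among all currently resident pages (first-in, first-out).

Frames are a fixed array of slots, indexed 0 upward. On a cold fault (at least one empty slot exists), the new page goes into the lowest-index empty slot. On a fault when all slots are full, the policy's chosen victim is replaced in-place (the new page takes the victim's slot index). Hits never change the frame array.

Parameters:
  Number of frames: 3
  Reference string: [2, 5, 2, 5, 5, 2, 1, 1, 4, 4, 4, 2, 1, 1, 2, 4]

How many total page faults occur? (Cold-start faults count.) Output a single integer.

Step 0: ref 2 → FAULT, frames=[2,-,-]
Step 1: ref 5 → FAULT, frames=[2,5,-]
Step 2: ref 2 → HIT, frames=[2,5,-]
Step 3: ref 5 → HIT, frames=[2,5,-]
Step 4: ref 5 → HIT, frames=[2,5,-]
Step 5: ref 2 → HIT, frames=[2,5,-]
Step 6: ref 1 → FAULT, frames=[2,5,1]
Step 7: ref 1 → HIT, frames=[2,5,1]
Step 8: ref 4 → FAULT (evict 2), frames=[4,5,1]
Step 9: ref 4 → HIT, frames=[4,5,1]
Step 10: ref 4 → HIT, frames=[4,5,1]
Step 11: ref 2 → FAULT (evict 5), frames=[4,2,1]
Step 12: ref 1 → HIT, frames=[4,2,1]
Step 13: ref 1 → HIT, frames=[4,2,1]
Step 14: ref 2 → HIT, frames=[4,2,1]
Step 15: ref 4 → HIT, frames=[4,2,1]
Total faults: 5

Answer: 5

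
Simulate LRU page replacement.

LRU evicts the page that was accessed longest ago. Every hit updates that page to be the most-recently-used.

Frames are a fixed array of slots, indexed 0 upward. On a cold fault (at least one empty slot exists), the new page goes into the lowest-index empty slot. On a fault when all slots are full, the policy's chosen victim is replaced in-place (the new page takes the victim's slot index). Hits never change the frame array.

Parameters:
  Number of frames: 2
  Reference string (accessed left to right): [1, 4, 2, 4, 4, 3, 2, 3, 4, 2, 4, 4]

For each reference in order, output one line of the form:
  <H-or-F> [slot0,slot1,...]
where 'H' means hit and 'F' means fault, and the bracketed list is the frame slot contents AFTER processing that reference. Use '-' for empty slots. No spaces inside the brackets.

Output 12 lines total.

F [1,-]
F [1,4]
F [2,4]
H [2,4]
H [2,4]
F [3,4]
F [3,2]
H [3,2]
F [3,4]
F [2,4]
H [2,4]
H [2,4]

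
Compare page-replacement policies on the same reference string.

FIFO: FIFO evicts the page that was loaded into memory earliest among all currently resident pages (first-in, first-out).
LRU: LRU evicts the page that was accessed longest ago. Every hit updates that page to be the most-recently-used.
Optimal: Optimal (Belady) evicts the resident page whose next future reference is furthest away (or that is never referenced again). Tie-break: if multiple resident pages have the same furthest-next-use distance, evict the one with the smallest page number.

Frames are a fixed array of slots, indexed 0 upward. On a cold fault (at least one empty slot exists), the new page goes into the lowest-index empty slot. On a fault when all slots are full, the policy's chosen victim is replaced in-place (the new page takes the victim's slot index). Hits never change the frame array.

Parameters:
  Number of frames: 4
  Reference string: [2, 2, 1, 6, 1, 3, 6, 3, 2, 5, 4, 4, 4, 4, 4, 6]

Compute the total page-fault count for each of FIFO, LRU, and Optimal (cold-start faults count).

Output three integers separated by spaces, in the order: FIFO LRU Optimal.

Answer: 6 7 6

Derivation:
--- FIFO ---
  step 0: ref 2 -> FAULT, frames=[2,-,-,-] (faults so far: 1)
  step 1: ref 2 -> HIT, frames=[2,-,-,-] (faults so far: 1)
  step 2: ref 1 -> FAULT, frames=[2,1,-,-] (faults so far: 2)
  step 3: ref 6 -> FAULT, frames=[2,1,6,-] (faults so far: 3)
  step 4: ref 1 -> HIT, frames=[2,1,6,-] (faults so far: 3)
  step 5: ref 3 -> FAULT, frames=[2,1,6,3] (faults so far: 4)
  step 6: ref 6 -> HIT, frames=[2,1,6,3] (faults so far: 4)
  step 7: ref 3 -> HIT, frames=[2,1,6,3] (faults so far: 4)
  step 8: ref 2 -> HIT, frames=[2,1,6,3] (faults so far: 4)
  step 9: ref 5 -> FAULT, evict 2, frames=[5,1,6,3] (faults so far: 5)
  step 10: ref 4 -> FAULT, evict 1, frames=[5,4,6,3] (faults so far: 6)
  step 11: ref 4 -> HIT, frames=[5,4,6,3] (faults so far: 6)
  step 12: ref 4 -> HIT, frames=[5,4,6,3] (faults so far: 6)
  step 13: ref 4 -> HIT, frames=[5,4,6,3] (faults so far: 6)
  step 14: ref 4 -> HIT, frames=[5,4,6,3] (faults so far: 6)
  step 15: ref 6 -> HIT, frames=[5,4,6,3] (faults so far: 6)
  FIFO total faults: 6
--- LRU ---
  step 0: ref 2 -> FAULT, frames=[2,-,-,-] (faults so far: 1)
  step 1: ref 2 -> HIT, frames=[2,-,-,-] (faults so far: 1)
  step 2: ref 1 -> FAULT, frames=[2,1,-,-] (faults so far: 2)
  step 3: ref 6 -> FAULT, frames=[2,1,6,-] (faults so far: 3)
  step 4: ref 1 -> HIT, frames=[2,1,6,-] (faults so far: 3)
  step 5: ref 3 -> FAULT, frames=[2,1,6,3] (faults so far: 4)
  step 6: ref 6 -> HIT, frames=[2,1,6,3] (faults so far: 4)
  step 7: ref 3 -> HIT, frames=[2,1,6,3] (faults so far: 4)
  step 8: ref 2 -> HIT, frames=[2,1,6,3] (faults so far: 4)
  step 9: ref 5 -> FAULT, evict 1, frames=[2,5,6,3] (faults so far: 5)
  step 10: ref 4 -> FAULT, evict 6, frames=[2,5,4,3] (faults so far: 6)
  step 11: ref 4 -> HIT, frames=[2,5,4,3] (faults so far: 6)
  step 12: ref 4 -> HIT, frames=[2,5,4,3] (faults so far: 6)
  step 13: ref 4 -> HIT, frames=[2,5,4,3] (faults so far: 6)
  step 14: ref 4 -> HIT, frames=[2,5,4,3] (faults so far: 6)
  step 15: ref 6 -> FAULT, evict 3, frames=[2,5,4,6] (faults so far: 7)
  LRU total faults: 7
--- Optimal ---
  step 0: ref 2 -> FAULT, frames=[2,-,-,-] (faults so far: 1)
  step 1: ref 2 -> HIT, frames=[2,-,-,-] (faults so far: 1)
  step 2: ref 1 -> FAULT, frames=[2,1,-,-] (faults so far: 2)
  step 3: ref 6 -> FAULT, frames=[2,1,6,-] (faults so far: 3)
  step 4: ref 1 -> HIT, frames=[2,1,6,-] (faults so far: 3)
  step 5: ref 3 -> FAULT, frames=[2,1,6,3] (faults so far: 4)
  step 6: ref 6 -> HIT, frames=[2,1,6,3] (faults so far: 4)
  step 7: ref 3 -> HIT, frames=[2,1,6,3] (faults so far: 4)
  step 8: ref 2 -> HIT, frames=[2,1,6,3] (faults so far: 4)
  step 9: ref 5 -> FAULT, evict 1, frames=[2,5,6,3] (faults so far: 5)
  step 10: ref 4 -> FAULT, evict 2, frames=[4,5,6,3] (faults so far: 6)
  step 11: ref 4 -> HIT, frames=[4,5,6,3] (faults so far: 6)
  step 12: ref 4 -> HIT, frames=[4,5,6,3] (faults so far: 6)
  step 13: ref 4 -> HIT, frames=[4,5,6,3] (faults so far: 6)
  step 14: ref 4 -> HIT, frames=[4,5,6,3] (faults so far: 6)
  step 15: ref 6 -> HIT, frames=[4,5,6,3] (faults so far: 6)
  Optimal total faults: 6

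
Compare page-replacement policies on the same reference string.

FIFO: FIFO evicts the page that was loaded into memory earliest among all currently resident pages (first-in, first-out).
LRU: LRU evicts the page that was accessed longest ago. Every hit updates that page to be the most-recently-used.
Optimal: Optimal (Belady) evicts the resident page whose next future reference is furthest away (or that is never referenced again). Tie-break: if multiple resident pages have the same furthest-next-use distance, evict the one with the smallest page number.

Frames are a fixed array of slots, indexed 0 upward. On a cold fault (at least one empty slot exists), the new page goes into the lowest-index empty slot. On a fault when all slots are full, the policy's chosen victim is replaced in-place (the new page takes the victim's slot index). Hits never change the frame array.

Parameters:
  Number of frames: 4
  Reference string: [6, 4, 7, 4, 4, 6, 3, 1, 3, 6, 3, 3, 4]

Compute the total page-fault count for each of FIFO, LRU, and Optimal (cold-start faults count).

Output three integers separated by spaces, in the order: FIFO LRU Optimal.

--- FIFO ---
  step 0: ref 6 -> FAULT, frames=[6,-,-,-] (faults so far: 1)
  step 1: ref 4 -> FAULT, frames=[6,4,-,-] (faults so far: 2)
  step 2: ref 7 -> FAULT, frames=[6,4,7,-] (faults so far: 3)
  step 3: ref 4 -> HIT, frames=[6,4,7,-] (faults so far: 3)
  step 4: ref 4 -> HIT, frames=[6,4,7,-] (faults so far: 3)
  step 5: ref 6 -> HIT, frames=[6,4,7,-] (faults so far: 3)
  step 6: ref 3 -> FAULT, frames=[6,4,7,3] (faults so far: 4)
  step 7: ref 1 -> FAULT, evict 6, frames=[1,4,7,3] (faults so far: 5)
  step 8: ref 3 -> HIT, frames=[1,4,7,3] (faults so far: 5)
  step 9: ref 6 -> FAULT, evict 4, frames=[1,6,7,3] (faults so far: 6)
  step 10: ref 3 -> HIT, frames=[1,6,7,3] (faults so far: 6)
  step 11: ref 3 -> HIT, frames=[1,6,7,3] (faults so far: 6)
  step 12: ref 4 -> FAULT, evict 7, frames=[1,6,4,3] (faults so far: 7)
  FIFO total faults: 7
--- LRU ---
  step 0: ref 6 -> FAULT, frames=[6,-,-,-] (faults so far: 1)
  step 1: ref 4 -> FAULT, frames=[6,4,-,-] (faults so far: 2)
  step 2: ref 7 -> FAULT, frames=[6,4,7,-] (faults so far: 3)
  step 3: ref 4 -> HIT, frames=[6,4,7,-] (faults so far: 3)
  step 4: ref 4 -> HIT, frames=[6,4,7,-] (faults so far: 3)
  step 5: ref 6 -> HIT, frames=[6,4,7,-] (faults so far: 3)
  step 6: ref 3 -> FAULT, frames=[6,4,7,3] (faults so far: 4)
  step 7: ref 1 -> FAULT, evict 7, frames=[6,4,1,3] (faults so far: 5)
  step 8: ref 3 -> HIT, frames=[6,4,1,3] (faults so far: 5)
  step 9: ref 6 -> HIT, frames=[6,4,1,3] (faults so far: 5)
  step 10: ref 3 -> HIT, frames=[6,4,1,3] (faults so far: 5)
  step 11: ref 3 -> HIT, frames=[6,4,1,3] (faults so far: 5)
  step 12: ref 4 -> HIT, frames=[6,4,1,3] (faults so far: 5)
  LRU total faults: 5
--- Optimal ---
  step 0: ref 6 -> FAULT, frames=[6,-,-,-] (faults so far: 1)
  step 1: ref 4 -> FAULT, frames=[6,4,-,-] (faults so far: 2)
  step 2: ref 7 -> FAULT, frames=[6,4,7,-] (faults so far: 3)
  step 3: ref 4 -> HIT, frames=[6,4,7,-] (faults so far: 3)
  step 4: ref 4 -> HIT, frames=[6,4,7,-] (faults so far: 3)
  step 5: ref 6 -> HIT, frames=[6,4,7,-] (faults so far: 3)
  step 6: ref 3 -> FAULT, frames=[6,4,7,3] (faults so far: 4)
  step 7: ref 1 -> FAULT, evict 7, frames=[6,4,1,3] (faults so far: 5)
  step 8: ref 3 -> HIT, frames=[6,4,1,3] (faults so far: 5)
  step 9: ref 6 -> HIT, frames=[6,4,1,3] (faults so far: 5)
  step 10: ref 3 -> HIT, frames=[6,4,1,3] (faults so far: 5)
  step 11: ref 3 -> HIT, frames=[6,4,1,3] (faults so far: 5)
  step 12: ref 4 -> HIT, frames=[6,4,1,3] (faults so far: 5)
  Optimal total faults: 5

Answer: 7 5 5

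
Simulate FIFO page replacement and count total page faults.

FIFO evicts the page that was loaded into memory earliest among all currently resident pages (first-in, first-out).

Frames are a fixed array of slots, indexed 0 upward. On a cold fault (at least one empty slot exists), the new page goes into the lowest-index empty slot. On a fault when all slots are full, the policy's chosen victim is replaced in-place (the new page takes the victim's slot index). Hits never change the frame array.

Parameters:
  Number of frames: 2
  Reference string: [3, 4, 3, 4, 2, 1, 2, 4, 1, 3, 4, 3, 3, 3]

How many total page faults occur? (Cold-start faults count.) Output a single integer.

Answer: 6

Derivation:
Step 0: ref 3 → FAULT, frames=[3,-]
Step 1: ref 4 → FAULT, frames=[3,4]
Step 2: ref 3 → HIT, frames=[3,4]
Step 3: ref 4 → HIT, frames=[3,4]
Step 4: ref 2 → FAULT (evict 3), frames=[2,4]
Step 5: ref 1 → FAULT (evict 4), frames=[2,1]
Step 6: ref 2 → HIT, frames=[2,1]
Step 7: ref 4 → FAULT (evict 2), frames=[4,1]
Step 8: ref 1 → HIT, frames=[4,1]
Step 9: ref 3 → FAULT (evict 1), frames=[4,3]
Step 10: ref 4 → HIT, frames=[4,3]
Step 11: ref 3 → HIT, frames=[4,3]
Step 12: ref 3 → HIT, frames=[4,3]
Step 13: ref 3 → HIT, frames=[4,3]
Total faults: 6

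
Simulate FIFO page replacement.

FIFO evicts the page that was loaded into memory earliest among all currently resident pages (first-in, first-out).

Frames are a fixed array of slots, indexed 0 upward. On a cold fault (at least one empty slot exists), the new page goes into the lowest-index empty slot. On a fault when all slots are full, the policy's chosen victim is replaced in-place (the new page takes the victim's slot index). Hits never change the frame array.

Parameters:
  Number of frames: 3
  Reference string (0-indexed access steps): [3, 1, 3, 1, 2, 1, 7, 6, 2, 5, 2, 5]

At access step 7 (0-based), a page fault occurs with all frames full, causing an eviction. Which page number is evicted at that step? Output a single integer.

Step 0: ref 3 -> FAULT, frames=[3,-,-]
Step 1: ref 1 -> FAULT, frames=[3,1,-]
Step 2: ref 3 -> HIT, frames=[3,1,-]
Step 3: ref 1 -> HIT, frames=[3,1,-]
Step 4: ref 2 -> FAULT, frames=[3,1,2]
Step 5: ref 1 -> HIT, frames=[3,1,2]
Step 6: ref 7 -> FAULT, evict 3, frames=[7,1,2]
Step 7: ref 6 -> FAULT, evict 1, frames=[7,6,2]
At step 7: evicted page 1

Answer: 1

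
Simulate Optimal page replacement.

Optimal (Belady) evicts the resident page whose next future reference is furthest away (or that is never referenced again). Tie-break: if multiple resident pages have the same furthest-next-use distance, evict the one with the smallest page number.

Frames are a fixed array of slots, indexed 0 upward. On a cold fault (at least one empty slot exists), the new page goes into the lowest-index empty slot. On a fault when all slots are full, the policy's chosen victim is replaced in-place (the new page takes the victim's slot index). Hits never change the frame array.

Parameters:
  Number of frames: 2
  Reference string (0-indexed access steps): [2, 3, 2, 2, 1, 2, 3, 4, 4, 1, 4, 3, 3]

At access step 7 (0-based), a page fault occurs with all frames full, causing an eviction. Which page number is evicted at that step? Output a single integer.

Answer: 3

Derivation:
Step 0: ref 2 -> FAULT, frames=[2,-]
Step 1: ref 3 -> FAULT, frames=[2,3]
Step 2: ref 2 -> HIT, frames=[2,3]
Step 3: ref 2 -> HIT, frames=[2,3]
Step 4: ref 1 -> FAULT, evict 3, frames=[2,1]
Step 5: ref 2 -> HIT, frames=[2,1]
Step 6: ref 3 -> FAULT, evict 2, frames=[3,1]
Step 7: ref 4 -> FAULT, evict 3, frames=[4,1]
At step 7: evicted page 3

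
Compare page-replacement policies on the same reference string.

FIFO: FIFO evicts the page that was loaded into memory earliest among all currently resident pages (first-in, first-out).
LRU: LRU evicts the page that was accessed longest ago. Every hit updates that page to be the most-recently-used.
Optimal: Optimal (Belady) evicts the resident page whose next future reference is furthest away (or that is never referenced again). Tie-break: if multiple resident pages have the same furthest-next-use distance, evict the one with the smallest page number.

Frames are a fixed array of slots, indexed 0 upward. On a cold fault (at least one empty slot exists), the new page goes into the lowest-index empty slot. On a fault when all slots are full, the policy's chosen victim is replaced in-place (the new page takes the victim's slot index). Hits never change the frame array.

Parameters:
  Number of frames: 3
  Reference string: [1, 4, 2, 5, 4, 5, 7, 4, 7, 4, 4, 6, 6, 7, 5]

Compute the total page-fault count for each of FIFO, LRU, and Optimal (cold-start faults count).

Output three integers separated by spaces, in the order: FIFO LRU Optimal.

--- FIFO ---
  step 0: ref 1 -> FAULT, frames=[1,-,-] (faults so far: 1)
  step 1: ref 4 -> FAULT, frames=[1,4,-] (faults so far: 2)
  step 2: ref 2 -> FAULT, frames=[1,4,2] (faults so far: 3)
  step 3: ref 5 -> FAULT, evict 1, frames=[5,4,2] (faults so far: 4)
  step 4: ref 4 -> HIT, frames=[5,4,2] (faults so far: 4)
  step 5: ref 5 -> HIT, frames=[5,4,2] (faults so far: 4)
  step 6: ref 7 -> FAULT, evict 4, frames=[5,7,2] (faults so far: 5)
  step 7: ref 4 -> FAULT, evict 2, frames=[5,7,4] (faults so far: 6)
  step 8: ref 7 -> HIT, frames=[5,7,4] (faults so far: 6)
  step 9: ref 4 -> HIT, frames=[5,7,4] (faults so far: 6)
  step 10: ref 4 -> HIT, frames=[5,7,4] (faults so far: 6)
  step 11: ref 6 -> FAULT, evict 5, frames=[6,7,4] (faults so far: 7)
  step 12: ref 6 -> HIT, frames=[6,7,4] (faults so far: 7)
  step 13: ref 7 -> HIT, frames=[6,7,4] (faults so far: 7)
  step 14: ref 5 -> FAULT, evict 7, frames=[6,5,4] (faults so far: 8)
  FIFO total faults: 8
--- LRU ---
  step 0: ref 1 -> FAULT, frames=[1,-,-] (faults so far: 1)
  step 1: ref 4 -> FAULT, frames=[1,4,-] (faults so far: 2)
  step 2: ref 2 -> FAULT, frames=[1,4,2] (faults so far: 3)
  step 3: ref 5 -> FAULT, evict 1, frames=[5,4,2] (faults so far: 4)
  step 4: ref 4 -> HIT, frames=[5,4,2] (faults so far: 4)
  step 5: ref 5 -> HIT, frames=[5,4,2] (faults so far: 4)
  step 6: ref 7 -> FAULT, evict 2, frames=[5,4,7] (faults so far: 5)
  step 7: ref 4 -> HIT, frames=[5,4,7] (faults so far: 5)
  step 8: ref 7 -> HIT, frames=[5,4,7] (faults so far: 5)
  step 9: ref 4 -> HIT, frames=[5,4,7] (faults so far: 5)
  step 10: ref 4 -> HIT, frames=[5,4,7] (faults so far: 5)
  step 11: ref 6 -> FAULT, evict 5, frames=[6,4,7] (faults so far: 6)
  step 12: ref 6 -> HIT, frames=[6,4,7] (faults so far: 6)
  step 13: ref 7 -> HIT, frames=[6,4,7] (faults so far: 6)
  step 14: ref 5 -> FAULT, evict 4, frames=[6,5,7] (faults so far: 7)
  LRU total faults: 7
--- Optimal ---
  step 0: ref 1 -> FAULT, frames=[1,-,-] (faults so far: 1)
  step 1: ref 4 -> FAULT, frames=[1,4,-] (faults so far: 2)
  step 2: ref 2 -> FAULT, frames=[1,4,2] (faults so far: 3)
  step 3: ref 5 -> FAULT, evict 1, frames=[5,4,2] (faults so far: 4)
  step 4: ref 4 -> HIT, frames=[5,4,2] (faults so far: 4)
  step 5: ref 5 -> HIT, frames=[5,4,2] (faults so far: 4)
  step 6: ref 7 -> FAULT, evict 2, frames=[5,4,7] (faults so far: 5)
  step 7: ref 4 -> HIT, frames=[5,4,7] (faults so far: 5)
  step 8: ref 7 -> HIT, frames=[5,4,7] (faults so far: 5)
  step 9: ref 4 -> HIT, frames=[5,4,7] (faults so far: 5)
  step 10: ref 4 -> HIT, frames=[5,4,7] (faults so far: 5)
  step 11: ref 6 -> FAULT, evict 4, frames=[5,6,7] (faults so far: 6)
  step 12: ref 6 -> HIT, frames=[5,6,7] (faults so far: 6)
  step 13: ref 7 -> HIT, frames=[5,6,7] (faults so far: 6)
  step 14: ref 5 -> HIT, frames=[5,6,7] (faults so far: 6)
  Optimal total faults: 6

Answer: 8 7 6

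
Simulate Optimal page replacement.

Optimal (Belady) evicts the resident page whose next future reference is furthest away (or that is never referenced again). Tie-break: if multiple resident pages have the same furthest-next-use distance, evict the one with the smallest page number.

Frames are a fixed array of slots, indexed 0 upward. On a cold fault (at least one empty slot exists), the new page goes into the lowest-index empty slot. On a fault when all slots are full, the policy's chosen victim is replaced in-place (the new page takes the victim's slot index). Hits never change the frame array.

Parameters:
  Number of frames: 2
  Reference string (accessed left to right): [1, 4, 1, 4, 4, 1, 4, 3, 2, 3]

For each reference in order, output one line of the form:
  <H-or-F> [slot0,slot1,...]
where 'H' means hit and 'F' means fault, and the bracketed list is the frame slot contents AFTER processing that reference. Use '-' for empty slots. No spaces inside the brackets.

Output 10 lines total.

F [1,-]
F [1,4]
H [1,4]
H [1,4]
H [1,4]
H [1,4]
H [1,4]
F [3,4]
F [3,2]
H [3,2]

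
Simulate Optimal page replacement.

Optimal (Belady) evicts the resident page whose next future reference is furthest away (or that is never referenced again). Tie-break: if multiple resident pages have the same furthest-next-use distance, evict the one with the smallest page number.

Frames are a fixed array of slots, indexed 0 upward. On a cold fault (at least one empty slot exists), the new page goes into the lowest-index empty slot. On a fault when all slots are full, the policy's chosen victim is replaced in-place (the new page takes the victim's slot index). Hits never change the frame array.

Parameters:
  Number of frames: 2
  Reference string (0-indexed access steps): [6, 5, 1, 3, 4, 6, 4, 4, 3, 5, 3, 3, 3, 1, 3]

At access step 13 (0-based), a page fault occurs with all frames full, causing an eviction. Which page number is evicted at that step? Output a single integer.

Step 0: ref 6 -> FAULT, frames=[6,-]
Step 1: ref 5 -> FAULT, frames=[6,5]
Step 2: ref 1 -> FAULT, evict 5, frames=[6,1]
Step 3: ref 3 -> FAULT, evict 1, frames=[6,3]
Step 4: ref 4 -> FAULT, evict 3, frames=[6,4]
Step 5: ref 6 -> HIT, frames=[6,4]
Step 6: ref 4 -> HIT, frames=[6,4]
Step 7: ref 4 -> HIT, frames=[6,4]
Step 8: ref 3 -> FAULT, evict 4, frames=[6,3]
Step 9: ref 5 -> FAULT, evict 6, frames=[5,3]
Step 10: ref 3 -> HIT, frames=[5,3]
Step 11: ref 3 -> HIT, frames=[5,3]
Step 12: ref 3 -> HIT, frames=[5,3]
Step 13: ref 1 -> FAULT, evict 5, frames=[1,3]
At step 13: evicted page 5

Answer: 5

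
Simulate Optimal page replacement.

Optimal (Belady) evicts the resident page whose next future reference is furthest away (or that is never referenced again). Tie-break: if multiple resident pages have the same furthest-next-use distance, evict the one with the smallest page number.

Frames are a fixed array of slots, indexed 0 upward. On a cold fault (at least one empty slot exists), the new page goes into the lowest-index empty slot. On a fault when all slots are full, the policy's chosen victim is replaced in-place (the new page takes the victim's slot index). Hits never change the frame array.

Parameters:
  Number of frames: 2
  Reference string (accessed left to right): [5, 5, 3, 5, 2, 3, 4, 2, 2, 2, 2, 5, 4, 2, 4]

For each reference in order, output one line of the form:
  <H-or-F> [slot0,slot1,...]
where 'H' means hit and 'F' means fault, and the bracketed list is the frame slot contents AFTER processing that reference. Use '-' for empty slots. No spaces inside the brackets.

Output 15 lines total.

F [5,-]
H [5,-]
F [5,3]
H [5,3]
F [2,3]
H [2,3]
F [2,4]
H [2,4]
H [2,4]
H [2,4]
H [2,4]
F [5,4]
H [5,4]
F [2,4]
H [2,4]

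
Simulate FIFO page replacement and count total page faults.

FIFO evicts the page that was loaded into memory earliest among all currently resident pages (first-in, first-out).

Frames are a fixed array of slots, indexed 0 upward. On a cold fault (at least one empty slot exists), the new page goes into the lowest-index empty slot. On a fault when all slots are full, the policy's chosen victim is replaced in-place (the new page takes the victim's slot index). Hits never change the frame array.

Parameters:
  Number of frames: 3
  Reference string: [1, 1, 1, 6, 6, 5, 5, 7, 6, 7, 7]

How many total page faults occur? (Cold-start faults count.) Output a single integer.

Answer: 4

Derivation:
Step 0: ref 1 → FAULT, frames=[1,-,-]
Step 1: ref 1 → HIT, frames=[1,-,-]
Step 2: ref 1 → HIT, frames=[1,-,-]
Step 3: ref 6 → FAULT, frames=[1,6,-]
Step 4: ref 6 → HIT, frames=[1,6,-]
Step 5: ref 5 → FAULT, frames=[1,6,5]
Step 6: ref 5 → HIT, frames=[1,6,5]
Step 7: ref 7 → FAULT (evict 1), frames=[7,6,5]
Step 8: ref 6 → HIT, frames=[7,6,5]
Step 9: ref 7 → HIT, frames=[7,6,5]
Step 10: ref 7 → HIT, frames=[7,6,5]
Total faults: 4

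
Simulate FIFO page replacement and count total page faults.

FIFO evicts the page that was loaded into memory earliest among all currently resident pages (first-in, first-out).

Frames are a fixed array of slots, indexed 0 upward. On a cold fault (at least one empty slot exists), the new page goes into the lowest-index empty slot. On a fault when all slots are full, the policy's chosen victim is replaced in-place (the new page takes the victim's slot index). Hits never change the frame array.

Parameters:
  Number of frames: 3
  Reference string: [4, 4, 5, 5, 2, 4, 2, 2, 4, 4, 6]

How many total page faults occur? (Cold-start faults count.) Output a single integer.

Step 0: ref 4 → FAULT, frames=[4,-,-]
Step 1: ref 4 → HIT, frames=[4,-,-]
Step 2: ref 5 → FAULT, frames=[4,5,-]
Step 3: ref 5 → HIT, frames=[4,5,-]
Step 4: ref 2 → FAULT, frames=[4,5,2]
Step 5: ref 4 → HIT, frames=[4,5,2]
Step 6: ref 2 → HIT, frames=[4,5,2]
Step 7: ref 2 → HIT, frames=[4,5,2]
Step 8: ref 4 → HIT, frames=[4,5,2]
Step 9: ref 4 → HIT, frames=[4,5,2]
Step 10: ref 6 → FAULT (evict 4), frames=[6,5,2]
Total faults: 4

Answer: 4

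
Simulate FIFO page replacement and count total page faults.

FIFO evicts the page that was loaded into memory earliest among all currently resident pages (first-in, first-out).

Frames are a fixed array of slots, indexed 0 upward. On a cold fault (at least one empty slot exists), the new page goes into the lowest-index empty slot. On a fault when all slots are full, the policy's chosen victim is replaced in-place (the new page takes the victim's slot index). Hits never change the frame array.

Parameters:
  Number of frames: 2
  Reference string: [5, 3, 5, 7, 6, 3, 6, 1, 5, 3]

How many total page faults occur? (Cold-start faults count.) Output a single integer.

Answer: 8

Derivation:
Step 0: ref 5 → FAULT, frames=[5,-]
Step 1: ref 3 → FAULT, frames=[5,3]
Step 2: ref 5 → HIT, frames=[5,3]
Step 3: ref 7 → FAULT (evict 5), frames=[7,3]
Step 4: ref 6 → FAULT (evict 3), frames=[7,6]
Step 5: ref 3 → FAULT (evict 7), frames=[3,6]
Step 6: ref 6 → HIT, frames=[3,6]
Step 7: ref 1 → FAULT (evict 6), frames=[3,1]
Step 8: ref 5 → FAULT (evict 3), frames=[5,1]
Step 9: ref 3 → FAULT (evict 1), frames=[5,3]
Total faults: 8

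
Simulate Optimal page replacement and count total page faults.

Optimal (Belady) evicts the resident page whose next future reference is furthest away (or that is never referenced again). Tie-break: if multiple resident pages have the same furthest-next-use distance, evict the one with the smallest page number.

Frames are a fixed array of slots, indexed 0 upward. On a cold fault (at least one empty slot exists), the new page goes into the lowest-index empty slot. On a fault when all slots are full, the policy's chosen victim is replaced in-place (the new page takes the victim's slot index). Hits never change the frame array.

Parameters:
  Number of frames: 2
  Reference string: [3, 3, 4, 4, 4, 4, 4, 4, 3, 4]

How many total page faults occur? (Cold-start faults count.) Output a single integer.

Answer: 2

Derivation:
Step 0: ref 3 → FAULT, frames=[3,-]
Step 1: ref 3 → HIT, frames=[3,-]
Step 2: ref 4 → FAULT, frames=[3,4]
Step 3: ref 4 → HIT, frames=[3,4]
Step 4: ref 4 → HIT, frames=[3,4]
Step 5: ref 4 → HIT, frames=[3,4]
Step 6: ref 4 → HIT, frames=[3,4]
Step 7: ref 4 → HIT, frames=[3,4]
Step 8: ref 3 → HIT, frames=[3,4]
Step 9: ref 4 → HIT, frames=[3,4]
Total faults: 2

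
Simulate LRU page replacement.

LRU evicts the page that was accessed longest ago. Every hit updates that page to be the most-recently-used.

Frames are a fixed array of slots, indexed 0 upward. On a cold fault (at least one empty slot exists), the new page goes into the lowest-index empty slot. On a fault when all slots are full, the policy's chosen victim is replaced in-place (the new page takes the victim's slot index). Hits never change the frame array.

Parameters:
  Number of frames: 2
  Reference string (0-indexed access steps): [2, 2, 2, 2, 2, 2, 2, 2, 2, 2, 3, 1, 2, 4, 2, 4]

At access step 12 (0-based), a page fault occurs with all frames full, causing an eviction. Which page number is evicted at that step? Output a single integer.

Step 0: ref 2 -> FAULT, frames=[2,-]
Step 1: ref 2 -> HIT, frames=[2,-]
Step 2: ref 2 -> HIT, frames=[2,-]
Step 3: ref 2 -> HIT, frames=[2,-]
Step 4: ref 2 -> HIT, frames=[2,-]
Step 5: ref 2 -> HIT, frames=[2,-]
Step 6: ref 2 -> HIT, frames=[2,-]
Step 7: ref 2 -> HIT, frames=[2,-]
Step 8: ref 2 -> HIT, frames=[2,-]
Step 9: ref 2 -> HIT, frames=[2,-]
Step 10: ref 3 -> FAULT, frames=[2,3]
Step 11: ref 1 -> FAULT, evict 2, frames=[1,3]
Step 12: ref 2 -> FAULT, evict 3, frames=[1,2]
At step 12: evicted page 3

Answer: 3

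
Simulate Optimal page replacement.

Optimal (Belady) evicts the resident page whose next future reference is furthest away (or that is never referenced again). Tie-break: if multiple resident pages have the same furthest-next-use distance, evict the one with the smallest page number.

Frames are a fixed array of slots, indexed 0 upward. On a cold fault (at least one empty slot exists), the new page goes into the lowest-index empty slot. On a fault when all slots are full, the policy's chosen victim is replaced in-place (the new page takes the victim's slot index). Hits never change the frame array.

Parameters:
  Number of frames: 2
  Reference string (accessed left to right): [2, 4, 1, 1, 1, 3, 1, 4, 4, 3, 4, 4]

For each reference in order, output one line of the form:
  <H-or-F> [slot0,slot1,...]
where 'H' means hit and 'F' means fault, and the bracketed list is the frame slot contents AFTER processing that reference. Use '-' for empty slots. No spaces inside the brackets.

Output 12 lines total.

F [2,-]
F [2,4]
F [1,4]
H [1,4]
H [1,4]
F [1,3]
H [1,3]
F [4,3]
H [4,3]
H [4,3]
H [4,3]
H [4,3]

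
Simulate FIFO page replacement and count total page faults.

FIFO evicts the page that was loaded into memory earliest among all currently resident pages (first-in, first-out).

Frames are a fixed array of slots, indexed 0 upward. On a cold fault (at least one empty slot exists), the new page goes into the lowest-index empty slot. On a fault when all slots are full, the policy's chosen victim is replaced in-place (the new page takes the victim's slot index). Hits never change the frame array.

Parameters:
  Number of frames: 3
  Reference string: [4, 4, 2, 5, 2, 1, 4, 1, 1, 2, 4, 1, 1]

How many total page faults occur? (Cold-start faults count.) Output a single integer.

Step 0: ref 4 → FAULT, frames=[4,-,-]
Step 1: ref 4 → HIT, frames=[4,-,-]
Step 2: ref 2 → FAULT, frames=[4,2,-]
Step 3: ref 5 → FAULT, frames=[4,2,5]
Step 4: ref 2 → HIT, frames=[4,2,5]
Step 5: ref 1 → FAULT (evict 4), frames=[1,2,5]
Step 6: ref 4 → FAULT (evict 2), frames=[1,4,5]
Step 7: ref 1 → HIT, frames=[1,4,5]
Step 8: ref 1 → HIT, frames=[1,4,5]
Step 9: ref 2 → FAULT (evict 5), frames=[1,4,2]
Step 10: ref 4 → HIT, frames=[1,4,2]
Step 11: ref 1 → HIT, frames=[1,4,2]
Step 12: ref 1 → HIT, frames=[1,4,2]
Total faults: 6

Answer: 6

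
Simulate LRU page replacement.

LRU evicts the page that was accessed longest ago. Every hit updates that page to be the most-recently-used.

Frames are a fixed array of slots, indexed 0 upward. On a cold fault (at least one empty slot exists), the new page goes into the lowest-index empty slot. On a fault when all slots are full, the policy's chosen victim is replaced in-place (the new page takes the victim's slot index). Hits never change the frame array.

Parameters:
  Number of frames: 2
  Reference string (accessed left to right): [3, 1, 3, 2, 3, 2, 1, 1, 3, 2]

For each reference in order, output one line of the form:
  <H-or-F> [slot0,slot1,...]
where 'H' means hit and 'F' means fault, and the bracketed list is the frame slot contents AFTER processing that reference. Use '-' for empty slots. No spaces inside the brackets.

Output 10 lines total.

F [3,-]
F [3,1]
H [3,1]
F [3,2]
H [3,2]
H [3,2]
F [1,2]
H [1,2]
F [1,3]
F [2,3]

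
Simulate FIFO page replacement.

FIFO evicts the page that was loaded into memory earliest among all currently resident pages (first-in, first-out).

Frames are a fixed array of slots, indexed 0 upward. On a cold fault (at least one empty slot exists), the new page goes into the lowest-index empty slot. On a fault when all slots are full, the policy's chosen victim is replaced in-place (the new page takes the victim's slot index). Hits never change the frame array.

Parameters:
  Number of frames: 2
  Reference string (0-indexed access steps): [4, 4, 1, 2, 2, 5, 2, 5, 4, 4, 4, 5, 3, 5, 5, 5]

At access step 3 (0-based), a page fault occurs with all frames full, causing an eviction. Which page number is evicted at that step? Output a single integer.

Step 0: ref 4 -> FAULT, frames=[4,-]
Step 1: ref 4 -> HIT, frames=[4,-]
Step 2: ref 1 -> FAULT, frames=[4,1]
Step 3: ref 2 -> FAULT, evict 4, frames=[2,1]
At step 3: evicted page 4

Answer: 4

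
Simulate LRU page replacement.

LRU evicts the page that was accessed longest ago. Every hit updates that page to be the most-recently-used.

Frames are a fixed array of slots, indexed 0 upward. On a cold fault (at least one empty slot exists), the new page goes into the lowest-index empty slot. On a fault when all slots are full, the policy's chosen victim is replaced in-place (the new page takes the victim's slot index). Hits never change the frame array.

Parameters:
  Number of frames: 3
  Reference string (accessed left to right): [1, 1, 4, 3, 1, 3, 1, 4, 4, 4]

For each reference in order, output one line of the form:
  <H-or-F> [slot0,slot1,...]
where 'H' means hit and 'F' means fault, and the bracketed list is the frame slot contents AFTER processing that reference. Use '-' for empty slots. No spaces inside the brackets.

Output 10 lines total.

F [1,-,-]
H [1,-,-]
F [1,4,-]
F [1,4,3]
H [1,4,3]
H [1,4,3]
H [1,4,3]
H [1,4,3]
H [1,4,3]
H [1,4,3]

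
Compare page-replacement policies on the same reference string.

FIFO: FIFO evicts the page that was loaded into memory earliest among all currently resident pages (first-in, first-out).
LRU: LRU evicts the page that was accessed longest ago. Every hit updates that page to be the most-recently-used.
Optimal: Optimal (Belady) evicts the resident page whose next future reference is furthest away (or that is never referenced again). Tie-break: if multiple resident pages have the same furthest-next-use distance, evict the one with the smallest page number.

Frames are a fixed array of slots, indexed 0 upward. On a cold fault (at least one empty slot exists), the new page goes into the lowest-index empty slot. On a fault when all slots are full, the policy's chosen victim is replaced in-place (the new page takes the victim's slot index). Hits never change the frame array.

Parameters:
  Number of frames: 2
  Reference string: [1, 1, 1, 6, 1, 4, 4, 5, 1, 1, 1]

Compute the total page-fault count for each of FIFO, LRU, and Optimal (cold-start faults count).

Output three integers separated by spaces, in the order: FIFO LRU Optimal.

--- FIFO ---
  step 0: ref 1 -> FAULT, frames=[1,-] (faults so far: 1)
  step 1: ref 1 -> HIT, frames=[1,-] (faults so far: 1)
  step 2: ref 1 -> HIT, frames=[1,-] (faults so far: 1)
  step 3: ref 6 -> FAULT, frames=[1,6] (faults so far: 2)
  step 4: ref 1 -> HIT, frames=[1,6] (faults so far: 2)
  step 5: ref 4 -> FAULT, evict 1, frames=[4,6] (faults so far: 3)
  step 6: ref 4 -> HIT, frames=[4,6] (faults so far: 3)
  step 7: ref 5 -> FAULT, evict 6, frames=[4,5] (faults so far: 4)
  step 8: ref 1 -> FAULT, evict 4, frames=[1,5] (faults so far: 5)
  step 9: ref 1 -> HIT, frames=[1,5] (faults so far: 5)
  step 10: ref 1 -> HIT, frames=[1,5] (faults so far: 5)
  FIFO total faults: 5
--- LRU ---
  step 0: ref 1 -> FAULT, frames=[1,-] (faults so far: 1)
  step 1: ref 1 -> HIT, frames=[1,-] (faults so far: 1)
  step 2: ref 1 -> HIT, frames=[1,-] (faults so far: 1)
  step 3: ref 6 -> FAULT, frames=[1,6] (faults so far: 2)
  step 4: ref 1 -> HIT, frames=[1,6] (faults so far: 2)
  step 5: ref 4 -> FAULT, evict 6, frames=[1,4] (faults so far: 3)
  step 6: ref 4 -> HIT, frames=[1,4] (faults so far: 3)
  step 7: ref 5 -> FAULT, evict 1, frames=[5,4] (faults so far: 4)
  step 8: ref 1 -> FAULT, evict 4, frames=[5,1] (faults so far: 5)
  step 9: ref 1 -> HIT, frames=[5,1] (faults so far: 5)
  step 10: ref 1 -> HIT, frames=[5,1] (faults so far: 5)
  LRU total faults: 5
--- Optimal ---
  step 0: ref 1 -> FAULT, frames=[1,-] (faults so far: 1)
  step 1: ref 1 -> HIT, frames=[1,-] (faults so far: 1)
  step 2: ref 1 -> HIT, frames=[1,-] (faults so far: 1)
  step 3: ref 6 -> FAULT, frames=[1,6] (faults so far: 2)
  step 4: ref 1 -> HIT, frames=[1,6] (faults so far: 2)
  step 5: ref 4 -> FAULT, evict 6, frames=[1,4] (faults so far: 3)
  step 6: ref 4 -> HIT, frames=[1,4] (faults so far: 3)
  step 7: ref 5 -> FAULT, evict 4, frames=[1,5] (faults so far: 4)
  step 8: ref 1 -> HIT, frames=[1,5] (faults so far: 4)
  step 9: ref 1 -> HIT, frames=[1,5] (faults so far: 4)
  step 10: ref 1 -> HIT, frames=[1,5] (faults so far: 4)
  Optimal total faults: 4

Answer: 5 5 4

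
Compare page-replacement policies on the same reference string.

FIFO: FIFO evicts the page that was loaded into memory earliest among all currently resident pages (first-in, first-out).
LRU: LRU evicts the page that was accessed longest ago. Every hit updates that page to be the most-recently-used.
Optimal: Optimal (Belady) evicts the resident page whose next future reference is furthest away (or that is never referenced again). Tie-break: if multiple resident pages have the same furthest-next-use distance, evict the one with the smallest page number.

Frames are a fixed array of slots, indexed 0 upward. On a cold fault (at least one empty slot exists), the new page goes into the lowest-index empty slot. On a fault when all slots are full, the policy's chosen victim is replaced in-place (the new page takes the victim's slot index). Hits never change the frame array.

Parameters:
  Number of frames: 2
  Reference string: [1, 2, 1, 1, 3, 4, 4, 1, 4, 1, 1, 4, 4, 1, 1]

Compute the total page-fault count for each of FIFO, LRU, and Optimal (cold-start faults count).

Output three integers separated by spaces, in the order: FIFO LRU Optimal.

Answer: 5 5 4

Derivation:
--- FIFO ---
  step 0: ref 1 -> FAULT, frames=[1,-] (faults so far: 1)
  step 1: ref 2 -> FAULT, frames=[1,2] (faults so far: 2)
  step 2: ref 1 -> HIT, frames=[1,2] (faults so far: 2)
  step 3: ref 1 -> HIT, frames=[1,2] (faults so far: 2)
  step 4: ref 3 -> FAULT, evict 1, frames=[3,2] (faults so far: 3)
  step 5: ref 4 -> FAULT, evict 2, frames=[3,4] (faults so far: 4)
  step 6: ref 4 -> HIT, frames=[3,4] (faults so far: 4)
  step 7: ref 1 -> FAULT, evict 3, frames=[1,4] (faults so far: 5)
  step 8: ref 4 -> HIT, frames=[1,4] (faults so far: 5)
  step 9: ref 1 -> HIT, frames=[1,4] (faults so far: 5)
  step 10: ref 1 -> HIT, frames=[1,4] (faults so far: 5)
  step 11: ref 4 -> HIT, frames=[1,4] (faults so far: 5)
  step 12: ref 4 -> HIT, frames=[1,4] (faults so far: 5)
  step 13: ref 1 -> HIT, frames=[1,4] (faults so far: 5)
  step 14: ref 1 -> HIT, frames=[1,4] (faults so far: 5)
  FIFO total faults: 5
--- LRU ---
  step 0: ref 1 -> FAULT, frames=[1,-] (faults so far: 1)
  step 1: ref 2 -> FAULT, frames=[1,2] (faults so far: 2)
  step 2: ref 1 -> HIT, frames=[1,2] (faults so far: 2)
  step 3: ref 1 -> HIT, frames=[1,2] (faults so far: 2)
  step 4: ref 3 -> FAULT, evict 2, frames=[1,3] (faults so far: 3)
  step 5: ref 4 -> FAULT, evict 1, frames=[4,3] (faults so far: 4)
  step 6: ref 4 -> HIT, frames=[4,3] (faults so far: 4)
  step 7: ref 1 -> FAULT, evict 3, frames=[4,1] (faults so far: 5)
  step 8: ref 4 -> HIT, frames=[4,1] (faults so far: 5)
  step 9: ref 1 -> HIT, frames=[4,1] (faults so far: 5)
  step 10: ref 1 -> HIT, frames=[4,1] (faults so far: 5)
  step 11: ref 4 -> HIT, frames=[4,1] (faults so far: 5)
  step 12: ref 4 -> HIT, frames=[4,1] (faults so far: 5)
  step 13: ref 1 -> HIT, frames=[4,1] (faults so far: 5)
  step 14: ref 1 -> HIT, frames=[4,1] (faults so far: 5)
  LRU total faults: 5
--- Optimal ---
  step 0: ref 1 -> FAULT, frames=[1,-] (faults so far: 1)
  step 1: ref 2 -> FAULT, frames=[1,2] (faults so far: 2)
  step 2: ref 1 -> HIT, frames=[1,2] (faults so far: 2)
  step 3: ref 1 -> HIT, frames=[1,2] (faults so far: 2)
  step 4: ref 3 -> FAULT, evict 2, frames=[1,3] (faults so far: 3)
  step 5: ref 4 -> FAULT, evict 3, frames=[1,4] (faults so far: 4)
  step 6: ref 4 -> HIT, frames=[1,4] (faults so far: 4)
  step 7: ref 1 -> HIT, frames=[1,4] (faults so far: 4)
  step 8: ref 4 -> HIT, frames=[1,4] (faults so far: 4)
  step 9: ref 1 -> HIT, frames=[1,4] (faults so far: 4)
  step 10: ref 1 -> HIT, frames=[1,4] (faults so far: 4)
  step 11: ref 4 -> HIT, frames=[1,4] (faults so far: 4)
  step 12: ref 4 -> HIT, frames=[1,4] (faults so far: 4)
  step 13: ref 1 -> HIT, frames=[1,4] (faults so far: 4)
  step 14: ref 1 -> HIT, frames=[1,4] (faults so far: 4)
  Optimal total faults: 4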